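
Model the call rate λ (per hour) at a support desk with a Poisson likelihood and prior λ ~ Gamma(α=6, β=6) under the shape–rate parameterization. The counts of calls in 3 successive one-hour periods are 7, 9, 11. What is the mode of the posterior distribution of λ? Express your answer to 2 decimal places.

Σxᵢ = 7+9+11 = 27, with n = 3.
Posterior ∝ λ^5e^(−6λ) · λ^27e^(−3λ) = λ^32e^(−9λ), i.e. Gamma(shape=33, rate=9).
The mode of a Gamma(a, b) with a ≥ 1 (shape–rate) is (a−1)/b = 32/9 ≈ 3.56.

λ̂_MAP = 3.56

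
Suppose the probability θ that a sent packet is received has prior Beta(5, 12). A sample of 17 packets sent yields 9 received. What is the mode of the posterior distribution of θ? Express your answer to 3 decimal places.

Prior: Beta(5, 12).
Data: 9 successes in 17 trials. The binomial likelihood contributes θ^9(1−θ)^8, so the posterior is Beta(5+9, 12+8) = Beta(14, 20).
For Beta(a, b) with a, b > 1 the mode is (a−1)/(a+b−2) = 13/32 ≈ 0.406.

θ̂_MAP = 0.406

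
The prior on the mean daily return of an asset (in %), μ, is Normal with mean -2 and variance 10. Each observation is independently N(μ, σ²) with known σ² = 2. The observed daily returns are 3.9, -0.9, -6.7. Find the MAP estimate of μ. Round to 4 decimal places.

μ̂_MAP = -1.2813

n = 3; x̄ = (3.9 + (-0.9) + (-6.7))/3 = -3.7/3 = -37/30 ≈ -1.2333.
For a Normal prior and Normal likelihood with known variance, the posterior is Normal; its mode equals its mean, the precision-weighted average.
Prior precision 1/σ₀² = 1/10 = 0.1; data precision n/σ² = 3/2 = 1.5.
μ̂ = (0.1·(-2) + 1.5·(-37/30)) / (0.1 + 1.5) = (-2.05)/1.6 = -1.28125 ≈ -1.2813.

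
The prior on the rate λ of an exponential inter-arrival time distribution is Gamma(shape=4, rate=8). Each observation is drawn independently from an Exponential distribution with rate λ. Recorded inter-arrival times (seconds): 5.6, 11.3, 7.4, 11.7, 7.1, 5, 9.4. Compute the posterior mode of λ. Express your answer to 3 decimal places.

The Exponential(rate=λ) likelihood is ∝ λ^n e^(−λΣtᵢ). Here n = 7 and Σtᵢ = 5.6 + 11.3 + 7.4 + 11.7 + 7.1 + 5 + 9.4 = 57.5.
Posterior ∝ λ^3e^(−8λ) · λ^7e^(−57.5λ) = λ^10e^(−65.5λ), i.e. Gamma(11, 65.5).
Mode = (a−1)/b = 10/65.5 ≈ 0.153.

λ̂_MAP = 0.153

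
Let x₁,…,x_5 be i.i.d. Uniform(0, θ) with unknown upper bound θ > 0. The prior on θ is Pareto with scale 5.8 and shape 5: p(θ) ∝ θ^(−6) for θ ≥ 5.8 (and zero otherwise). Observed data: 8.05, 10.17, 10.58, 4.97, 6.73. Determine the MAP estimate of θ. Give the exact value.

The Uniform(0, θ) likelihood is θ^(−n) for θ ≥ max(xᵢ), zero otherwise. Here max(xᵢ) = 10.58.
Posterior ∝ θ^(−6) · θ^(−5) = θ^(−11) on θ ≥ max(5.8, 10.58) = 10.58.
This density is strictly decreasing in θ, so the posterior mode lies at the lower boundary of the support.

θ̂_MAP = 10.58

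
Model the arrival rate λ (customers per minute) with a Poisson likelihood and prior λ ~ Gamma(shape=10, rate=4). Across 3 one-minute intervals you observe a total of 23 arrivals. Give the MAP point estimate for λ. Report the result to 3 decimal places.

Σxᵢ = 23, n = 3.
Posterior ∝ λ^9e^(−4λ) · λ^23e^(−3λ) = λ^32e^(−7λ), i.e. Gamma(shape=33, rate=7).
The mode of a Gamma(a, b) with a ≥ 1 (shape–rate) is (a−1)/b = 32/7 ≈ 4.571.

λ̂_MAP = 4.571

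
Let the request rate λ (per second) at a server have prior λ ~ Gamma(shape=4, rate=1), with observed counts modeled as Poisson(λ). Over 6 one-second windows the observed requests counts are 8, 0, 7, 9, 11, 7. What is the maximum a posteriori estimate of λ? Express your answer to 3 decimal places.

λ̂_MAP = 6.429

Σxᵢ = 8+0+7+9+11+7 = 42, with n = 6.
Posterior ∝ λ^3e^(−1λ) · λ^42e^(−6λ) = λ^45e^(−7λ), i.e. Gamma(shape=46, rate=7).
The mode of a Gamma(a, b) with a ≥ 1 (shape–rate) is (a−1)/b = 45/7 ≈ 6.429.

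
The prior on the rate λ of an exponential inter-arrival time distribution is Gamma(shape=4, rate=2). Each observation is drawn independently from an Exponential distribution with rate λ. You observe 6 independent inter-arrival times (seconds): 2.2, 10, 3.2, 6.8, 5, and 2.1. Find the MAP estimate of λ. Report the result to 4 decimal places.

λ̂_MAP = 0.2875

The Exponential(rate=λ) likelihood is ∝ λ^n e^(−λΣtᵢ). Here n = 6 and Σtᵢ = 2.2 + 10 + 3.2 + 6.8 + 5 + 2.1 = 29.3.
Posterior ∝ λ^3e^(−2λ) · λ^6e^(−29.3λ) = λ^9e^(−31.3λ), i.e. Gamma(10, 31.3).
Mode = (a−1)/b = 9/31.3 ≈ 0.2875.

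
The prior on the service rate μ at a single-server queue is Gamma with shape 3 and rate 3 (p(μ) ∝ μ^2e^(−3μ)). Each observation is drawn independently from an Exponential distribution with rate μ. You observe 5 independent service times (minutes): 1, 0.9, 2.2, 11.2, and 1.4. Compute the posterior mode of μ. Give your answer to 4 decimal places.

The Exponential(rate=μ) likelihood is ∝ μ^n e^(−μΣtᵢ). Here n = 5 and Σtᵢ = 1 + 0.9 + 2.2 + 11.2 + 1.4 = 16.7.
Posterior ∝ μ^2e^(−3μ) · μ^5e^(−16.7μ) = μ^7e^(−19.7μ), i.e. Gamma(8, 19.7).
Mode = (a−1)/b = 7/19.7 ≈ 0.3553.

μ̂_MAP = 0.3553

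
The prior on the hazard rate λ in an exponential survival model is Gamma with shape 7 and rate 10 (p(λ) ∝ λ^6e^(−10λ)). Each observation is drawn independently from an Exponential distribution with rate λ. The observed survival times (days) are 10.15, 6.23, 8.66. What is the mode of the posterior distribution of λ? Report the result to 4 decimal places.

The Exponential(rate=λ) likelihood is ∝ λ^n e^(−λΣtᵢ). Here n = 3 and Σtᵢ = 10.15 + 6.23 + 8.66 = 25.04.
Posterior ∝ λ^6e^(−10λ) · λ^3e^(−25.04λ) = λ^9e^(−35.04λ), i.e. Gamma(10, 35.04).
Mode = (a−1)/b = 9/35.04 ≈ 0.2568.

λ̂_MAP = 0.2568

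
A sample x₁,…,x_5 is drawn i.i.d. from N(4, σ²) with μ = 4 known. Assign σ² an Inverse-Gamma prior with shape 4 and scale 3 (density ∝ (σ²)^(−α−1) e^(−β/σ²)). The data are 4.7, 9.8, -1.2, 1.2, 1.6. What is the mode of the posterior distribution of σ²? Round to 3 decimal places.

Sum of squared deviations about the known mean: SS = (4.7−4)² + (9.8−4)² + (-1.2−4)² + (1.2−4)² + (1.6−4)² = 74.77.
The Normal likelihood contributes (σ²)^(−n/2) exp(−SS/(2σ²)), so the posterior is Inverse-Gamma(α + n/2, β + SS/2) = Inverse-Gamma(6.5, 40.385).
The mode of Inverse-Gamma(a, b) is b/(a+1) = 40.385/7.5 ≈ 5.385.

σ̂²_MAP = 5.385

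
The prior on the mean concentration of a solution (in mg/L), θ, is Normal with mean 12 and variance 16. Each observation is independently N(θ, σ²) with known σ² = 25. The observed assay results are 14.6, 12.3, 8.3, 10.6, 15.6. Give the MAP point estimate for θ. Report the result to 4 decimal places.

θ̂_MAP = 12.2133

n = 5; x̄ = (14.6 + 12.3 + 8.3 + 10.6 + 15.6)/5 = 61.4/5 = 12.28.
For a Normal prior and Normal likelihood with known variance, the posterior is Normal; its mode equals its mean, the precision-weighted average.
Prior precision 1/σ₀² = 1/16 = 0.0625; data precision n/σ² = 5/25 = 0.2.
θ̂ = (0.0625·12 + 0.2·12.28) / (0.0625 + 0.2) = 3.206/0.2625 = 916/75 ≈ 12.2133.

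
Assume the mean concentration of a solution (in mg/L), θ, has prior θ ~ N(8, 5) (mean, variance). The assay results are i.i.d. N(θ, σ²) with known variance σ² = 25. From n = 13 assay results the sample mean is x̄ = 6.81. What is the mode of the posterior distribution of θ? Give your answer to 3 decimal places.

θ̂_MAP = 7.141

n = 13, x̄ = 6.81.
For a Normal prior and Normal likelihood with known variance, the posterior is Normal; its mode equals its mean, the precision-weighted average.
Prior precision 1/σ₀² = 1/5 = 0.2; data precision n/σ² = 13/25 = 0.52.
θ̂ = (0.2·8 + 0.52·6.81) / (0.2 + 0.52) = 5.1412/0.72 = 12853/1800 ≈ 7.141.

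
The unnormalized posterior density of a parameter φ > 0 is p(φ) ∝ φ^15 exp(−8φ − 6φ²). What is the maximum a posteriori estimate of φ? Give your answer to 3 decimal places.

ℓ'(φ) = 15/φ − 8 − 12φ. Setting this to zero and multiplying by φ: 12φ² + 8φ − 15 = 0.
φ = (−8 + √(8² + 4·12·15)) / (2·12) = (−8 + √784) / 24 = (−8 + 28)/24 = 5/6.
ℓ''(φ) = −15/φ² − 12 < 0, confirming a maximum.

φ̂_MAP = 0.833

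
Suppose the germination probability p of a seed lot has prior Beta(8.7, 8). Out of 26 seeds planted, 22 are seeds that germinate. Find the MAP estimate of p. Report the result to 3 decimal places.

Prior: Beta(8.7, 8).
Data: 22 successes in 26 trials. The binomial likelihood contributes p^22(1−p)^4, so the posterior is Beta(8.7+22, 8+4) = Beta(30.7, 12).
For Beta(a, b) with a, b > 1 the mode is (a−1)/(a+b−2) = 29.7/40.7 ≈ 0.730.

p̂_MAP = 0.730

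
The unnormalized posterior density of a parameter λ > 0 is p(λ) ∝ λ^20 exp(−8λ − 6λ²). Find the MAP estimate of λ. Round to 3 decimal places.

λ̂_MAP = 1.000

ℓ'(λ) = 20/λ − 8 − 12λ. Setting this to zero and multiplying by λ: 12λ² + 8λ − 20 = 0.
λ = (−8 + √(8² + 4·12·20)) / (2·12) = (−8 + √1024) / 24 = (−8 + 32)/24 = 1.
ℓ''(λ) = −20/λ² − 12 < 0, confirming a maximum.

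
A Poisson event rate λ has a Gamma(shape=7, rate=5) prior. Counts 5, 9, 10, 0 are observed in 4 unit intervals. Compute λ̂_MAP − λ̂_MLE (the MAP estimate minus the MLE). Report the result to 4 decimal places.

MAP − MLE = -2.6667

Σxᵢ = 24. Posterior is Gamma(31, 9); MAP = (31−1)/9 = 30/9 ≈ 3.33333.
MLE = x̄ = 24/4 ≈ 6.00000.
Difference = 30/9 − 24/4 = -8/3 ≈ -2.6667.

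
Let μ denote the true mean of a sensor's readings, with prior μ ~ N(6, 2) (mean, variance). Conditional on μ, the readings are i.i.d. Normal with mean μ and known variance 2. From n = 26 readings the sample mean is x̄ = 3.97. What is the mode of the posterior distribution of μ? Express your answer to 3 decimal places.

n = 26, x̄ = 3.97.
For a Normal prior and Normal likelihood with known variance, the posterior is Normal; its mode equals its mean, the precision-weighted average.
Prior precision 1/σ₀² = 1/2 = 0.5; data precision n/σ² = 26/2 = 13.
μ̂ = (0.5·6 + 13·3.97) / (0.5 + 13) = 54.61/13.5 = 5461/1350 ≈ 4.045.

μ̂_MAP = 4.045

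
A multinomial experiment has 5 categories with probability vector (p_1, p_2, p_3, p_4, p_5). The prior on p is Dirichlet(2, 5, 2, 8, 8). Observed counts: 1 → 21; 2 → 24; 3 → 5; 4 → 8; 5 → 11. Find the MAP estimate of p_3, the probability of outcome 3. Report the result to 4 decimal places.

MAP estimate: 0.0674

The posterior is Dirichlet(αᵢ + nᵢ) = Dirichlet(23, 29, 7, 16, 19).
For a Dirichlet(a₁,…,a_K) with all aᵢ > 1, the mode has j-th component (aⱼ − 1)/(Σaᵢ − K).
Here Σaᵢ = 94 and K = 5, so p_3 = (7 − 1)/(94 − 5) = 6/89 ≈ 0.0674.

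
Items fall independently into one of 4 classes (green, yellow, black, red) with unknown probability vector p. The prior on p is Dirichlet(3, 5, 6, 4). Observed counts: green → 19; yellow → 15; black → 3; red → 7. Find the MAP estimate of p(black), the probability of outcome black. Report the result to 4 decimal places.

The posterior is Dirichlet(αᵢ + nᵢ) = Dirichlet(22, 20, 9, 11).
For a Dirichlet(a₁,…,a_K) with all aᵢ > 1, the mode has j-th component (aⱼ − 1)/(Σaᵢ − K).
Here Σaᵢ = 62 and K = 4, so p(black) = (9 − 1)/(62 − 4) = 8/58 ≈ 0.1379.

MAP estimate of p(black) = 0.1379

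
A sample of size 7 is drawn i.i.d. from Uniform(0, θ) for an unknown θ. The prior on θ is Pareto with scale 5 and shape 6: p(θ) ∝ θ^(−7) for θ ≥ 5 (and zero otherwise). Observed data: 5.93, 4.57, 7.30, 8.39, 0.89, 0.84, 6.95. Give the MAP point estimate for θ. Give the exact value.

The Uniform(0, θ) likelihood is θ^(−n) for θ ≥ max(xᵢ), zero otherwise. Here max(xᵢ) = 8.39.
Posterior ∝ θ^(−7) · θ^(−7) = θ^(−14) on θ ≥ max(5, 8.39) = 8.39.
This density is strictly decreasing in θ, so the posterior mode lies at the lower boundary of the support.

θ̂_MAP = 8.39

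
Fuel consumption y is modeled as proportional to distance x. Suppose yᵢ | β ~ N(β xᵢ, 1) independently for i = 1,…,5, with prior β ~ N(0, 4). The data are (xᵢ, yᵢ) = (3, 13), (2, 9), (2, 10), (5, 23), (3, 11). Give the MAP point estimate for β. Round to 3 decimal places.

log p(β | y) = −Σ(yᵢ − βxᵢ)²/(2·1) − β²/(2·4) + const.
Setting the derivative to zero: Σxᵢ(yᵢ − βxᵢ)/1 − β/4 = 0, so β = Σxᵢyᵢ / (Σxᵢ² + σ²/τ²).
Σxᵢyᵢ = 3·13 + 2·9 + 2·10 + 5·23 + 3·11 = 225; Σxᵢ² = 51; σ²/τ² = 0.25.
β̂_MAP = 225 / (51 + 0.25) = 225/51.25 ≈ 4.390.

β̂_MAP = 4.390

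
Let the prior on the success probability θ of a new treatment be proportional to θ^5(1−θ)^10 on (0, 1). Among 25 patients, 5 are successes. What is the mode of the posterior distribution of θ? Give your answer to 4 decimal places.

θ̂_MAP = 0.2500

The prior density ∝ θ^5(1−θ)^10 is the kernel of Beta(6, 11).
Data: 5 successes in 25 trials. The binomial likelihood contributes θ^5(1−θ)^20, so the posterior is Beta(6+5, 11+20) = Beta(11, 31).
For Beta(a, b) with a, b > 1 the mode is (a−1)/(a+b−2) = 10/40 ≈ 0.2500.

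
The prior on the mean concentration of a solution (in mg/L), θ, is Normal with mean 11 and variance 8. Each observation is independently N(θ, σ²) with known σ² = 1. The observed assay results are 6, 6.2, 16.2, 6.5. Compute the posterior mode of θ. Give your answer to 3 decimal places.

n = 4; x̄ = (6 + 6.2 + 16.2 + 6.5)/4 = 34.9/4 = 8.725.
For a Normal prior and Normal likelihood with known variance, the posterior is Normal; its mode equals its mean, the precision-weighted average.
Prior precision 1/σ₀² = 1/8 = 0.125; data precision n/σ² = 4/1 = 4.
θ̂ = (0.125·11 + 4·8.725) / (0.125 + 4) = 36.275/4.125 = 1451/165 ≈ 8.794.

θ̂_MAP = 8.794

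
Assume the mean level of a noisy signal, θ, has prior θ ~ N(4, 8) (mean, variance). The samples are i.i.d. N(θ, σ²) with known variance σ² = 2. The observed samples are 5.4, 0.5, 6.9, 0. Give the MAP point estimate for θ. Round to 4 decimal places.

θ̂_MAP = 3.2471

n = 4; x̄ = (5.4 + 0.5 + 6.9 + 0)/4 = 12.8/4 = 3.2.
For a Normal prior and Normal likelihood with known variance, the posterior is Normal; its mode equals its mean, the precision-weighted average.
Prior precision 1/σ₀² = 1/8 = 0.125; data precision n/σ² = 4/2 = 2.
θ̂ = (0.125·4 + 2·3.2) / (0.125 + 2) = 6.9/2.125 = 276/85 ≈ 3.2471.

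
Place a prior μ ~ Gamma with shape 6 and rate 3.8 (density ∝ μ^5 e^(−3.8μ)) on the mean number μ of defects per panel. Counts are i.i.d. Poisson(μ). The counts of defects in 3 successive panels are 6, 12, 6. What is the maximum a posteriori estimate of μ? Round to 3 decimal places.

Σxᵢ = 6+12+6 = 24, with n = 3.
Posterior ∝ μ^5e^(−3.8μ) · μ^24e^(−3μ) = μ^29e^(−6.8μ), i.e. Gamma(shape=30, rate=6.8).
The mode of a Gamma(a, b) with a ≥ 1 (shape–rate) is (a−1)/b = 29/6.8 ≈ 4.265.

μ̂_MAP = 4.265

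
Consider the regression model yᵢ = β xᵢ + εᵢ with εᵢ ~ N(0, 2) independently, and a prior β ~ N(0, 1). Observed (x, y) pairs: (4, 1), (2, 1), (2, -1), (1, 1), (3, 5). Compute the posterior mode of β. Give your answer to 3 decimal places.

log p(β | y) = −Σ(yᵢ − βxᵢ)²/(2·2) − β²/(2·1) + const.
Setting the derivative to zero: Σxᵢ(yᵢ − βxᵢ)/2 − β/1 = 0, so β = Σxᵢyᵢ / (Σxᵢ² + σ²/τ²).
Σxᵢyᵢ = 4·1 + 2·1 + 2·(-1) + 1·1 + 3·5 = 20; Σxᵢ² = 34; σ²/τ² = 2.
β̂_MAP = 20 / (34 + 2) = 20/36 ≈ 0.556.

β̂_MAP = 0.556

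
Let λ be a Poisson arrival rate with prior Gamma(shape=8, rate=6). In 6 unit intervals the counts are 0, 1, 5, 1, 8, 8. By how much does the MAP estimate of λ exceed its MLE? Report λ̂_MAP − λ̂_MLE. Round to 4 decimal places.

Σxᵢ = 23. Posterior is Gamma(31, 12); MAP = (31−1)/12 = 30/12 ≈ 2.50000.
MLE = x̄ = 23/6 ≈ 3.83333.
Difference = 30/12 − 23/6 = -4/3 ≈ -1.3333.

MAP − MLE = -1.3333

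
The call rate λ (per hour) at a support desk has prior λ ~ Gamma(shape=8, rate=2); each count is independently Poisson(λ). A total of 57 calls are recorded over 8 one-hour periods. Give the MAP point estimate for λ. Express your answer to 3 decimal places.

λ̂_MAP = 6.400

Σxᵢ = 57, n = 8.
Posterior ∝ λ^7e^(−2λ) · λ^57e^(−8λ) = λ^64e^(−10λ), i.e. Gamma(shape=65, rate=10).
The mode of a Gamma(a, b) with a ≥ 1 (shape–rate) is (a−1)/b = 64/10 ≈ 6.400.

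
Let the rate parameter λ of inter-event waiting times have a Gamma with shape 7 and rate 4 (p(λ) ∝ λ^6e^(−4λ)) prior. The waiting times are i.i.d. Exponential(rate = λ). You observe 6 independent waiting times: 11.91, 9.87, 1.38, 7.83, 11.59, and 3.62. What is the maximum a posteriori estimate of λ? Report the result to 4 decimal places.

The Exponential(rate=λ) likelihood is ∝ λ^n e^(−λΣtᵢ). Here n = 6 and Σtᵢ = 11.91 + 9.87 + 1.38 + 7.83 + 11.59 + 3.62 = 46.20.
Posterior ∝ λ^6e^(−4λ) · λ^6e^(−46.20λ) = λ^12e^(−50.20λ), i.e. Gamma(13, 50.20).
Mode = (a−1)/b = 12/50.20 ≈ 0.2390.

λ̂_MAP = 0.2390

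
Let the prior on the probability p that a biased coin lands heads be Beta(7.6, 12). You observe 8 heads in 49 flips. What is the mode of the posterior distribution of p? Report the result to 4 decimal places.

Prior: Beta(7.6, 12).
Data: 8 successes in 49 trials. The binomial likelihood contributes p^8(1−p)^41, so the posterior is Beta(7.6+8, 12+41) = Beta(15.6, 53).
For Beta(a, b) with a, b > 1 the mode is (a−1)/(a+b−2) = 14.6/66.6 ≈ 0.2192.

p̂_MAP = 0.2192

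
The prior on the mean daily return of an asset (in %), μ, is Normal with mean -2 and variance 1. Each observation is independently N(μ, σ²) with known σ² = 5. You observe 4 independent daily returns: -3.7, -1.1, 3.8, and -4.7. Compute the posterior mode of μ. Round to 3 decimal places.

n = 4; x̄ = ((-3.7) + (-1.1) + 3.8 + (-4.7))/4 = -5.7/4 = -1.425.
For a Normal prior and Normal likelihood with known variance, the posterior is Normal; its mode equals its mean, the precision-weighted average.
Prior precision 1/σ₀² = 1/1 = 1; data precision n/σ² = 4/5 = 0.8.
μ̂ = (1·(-2) + 0.8·(-1.425)) / (1 + 0.8) = (-3.14)/1.8 = -157/90 ≈ -1.744.

μ̂_MAP = -1.744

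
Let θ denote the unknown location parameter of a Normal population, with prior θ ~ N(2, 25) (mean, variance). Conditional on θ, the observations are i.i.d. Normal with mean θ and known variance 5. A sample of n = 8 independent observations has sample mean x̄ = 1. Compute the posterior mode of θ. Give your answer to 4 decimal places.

n = 8, x̄ = 1.
For a Normal prior and Normal likelihood with known variance, the posterior is Normal; its mode equals its mean, the precision-weighted average.
Prior precision 1/σ₀² = 1/25 = 0.04; data precision n/σ² = 8/5 = 1.6.
θ̂ = (0.04·2 + 1.6·1) / (0.04 + 1.6) = 1.68/1.64 = 42/41 ≈ 1.0244.

θ̂_MAP = 1.0244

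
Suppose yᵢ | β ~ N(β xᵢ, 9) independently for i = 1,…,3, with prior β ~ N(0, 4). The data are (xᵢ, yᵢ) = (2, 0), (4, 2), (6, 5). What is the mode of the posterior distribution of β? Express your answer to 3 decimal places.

log p(β | y) = −Σ(yᵢ − βxᵢ)²/(2·9) − β²/(2·4) + const.
Setting the derivative to zero: Σxᵢ(yᵢ − βxᵢ)/9 − β/4 = 0, so β = Σxᵢyᵢ / (Σxᵢ² + σ²/τ²).
Σxᵢyᵢ = 2·0 + 4·2 + 6·5 = 38; Σxᵢ² = 56; σ²/τ² = 2.25.
β̂_MAP = 38 / (56 + 2.25) = 38/58.25 ≈ 0.652.

β̂_MAP = 0.652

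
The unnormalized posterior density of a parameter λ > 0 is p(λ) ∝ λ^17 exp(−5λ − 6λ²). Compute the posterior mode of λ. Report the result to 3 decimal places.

λ̂_MAP = 1.000

ℓ'(λ) = 17/λ − 5 − 12λ. Setting this to zero and multiplying by λ: 12λ² + 5λ − 17 = 0.
λ = (−5 + √(5² + 4·12·17)) / (2·12) = (−5 + √841) / 24 = (−5 + 29)/24 = 1.
ℓ''(λ) = −17/λ² − 12 < 0, confirming a maximum.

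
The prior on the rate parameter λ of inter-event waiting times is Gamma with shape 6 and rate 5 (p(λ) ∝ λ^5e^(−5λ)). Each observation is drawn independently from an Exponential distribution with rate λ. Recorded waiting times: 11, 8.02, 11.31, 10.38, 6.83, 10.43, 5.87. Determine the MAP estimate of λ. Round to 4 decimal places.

λ̂_MAP = 0.1743

The Exponential(rate=λ) likelihood is ∝ λ^n e^(−λΣtᵢ). Here n = 7 and Σtᵢ = 11 + 8.02 + 11.31 + 10.38 + 6.83 + 10.43 + 5.87 = 63.84.
Posterior ∝ λ^5e^(−5λ) · λ^7e^(−63.84λ) = λ^12e^(−68.84λ), i.e. Gamma(13, 68.84).
Mode = (a−1)/b = 12/68.84 ≈ 0.1743.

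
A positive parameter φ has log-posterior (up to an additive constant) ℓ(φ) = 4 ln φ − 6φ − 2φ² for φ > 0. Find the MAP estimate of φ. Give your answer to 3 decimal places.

ℓ'(φ) = 4/φ − 6 − 4φ. Setting this to zero and multiplying by φ: 4φ² + 6φ − 4 = 0.
φ = (−6 + √(6² + 4·4·4)) / (2·4) = (−6 + √100) / 8 = (−6 + 10)/8 = 1/2.
ℓ''(φ) = −4/φ² − 4 < 0, confirming a maximum.

φ̂_MAP = 0.500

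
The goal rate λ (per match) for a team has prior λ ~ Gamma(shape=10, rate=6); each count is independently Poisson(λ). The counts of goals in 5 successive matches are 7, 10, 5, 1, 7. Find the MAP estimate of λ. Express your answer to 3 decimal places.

λ̂_MAP = 3.545

Σxᵢ = 7+10+5+1+7 = 30, with n = 5.
Posterior ∝ λ^9e^(−6λ) · λ^30e^(−5λ) = λ^39e^(−11λ), i.e. Gamma(shape=40, rate=11).
The mode of a Gamma(a, b) with a ≥ 1 (shape–rate) is (a−1)/b = 39/11 ≈ 3.545.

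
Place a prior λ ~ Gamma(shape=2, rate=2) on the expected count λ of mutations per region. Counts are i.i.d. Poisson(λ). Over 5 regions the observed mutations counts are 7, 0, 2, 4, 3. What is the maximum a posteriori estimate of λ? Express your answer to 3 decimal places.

λ̂_MAP = 2.429

Σxᵢ = 7+0+2+4+3 = 16, with n = 5.
Posterior ∝ λe^(−2λ) · λ^16e^(−5λ) = λ^17e^(−7λ), i.e. Gamma(shape=18, rate=7).
The mode of a Gamma(a, b) with a ≥ 1 (shape–rate) is (a−1)/b = 17/7 ≈ 2.429.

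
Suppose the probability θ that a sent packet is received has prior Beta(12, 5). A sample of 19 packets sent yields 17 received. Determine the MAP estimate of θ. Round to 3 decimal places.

θ̂_MAP = 0.824

Prior: Beta(12, 5).
Data: 17 successes in 19 trials. The binomial likelihood contributes θ^17(1−θ)^2, so the posterior is Beta(12+17, 5+2) = Beta(29, 7).
For Beta(a, b) with a, b > 1 the mode is (a−1)/(a+b−2) = 28/34 ≈ 0.824.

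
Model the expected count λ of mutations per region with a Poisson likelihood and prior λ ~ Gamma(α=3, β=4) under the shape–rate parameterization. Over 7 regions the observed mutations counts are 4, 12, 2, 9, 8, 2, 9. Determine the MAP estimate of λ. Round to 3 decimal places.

λ̂_MAP = 4.364

Σxᵢ = 4+12+2+9+8+2+9 = 46, with n = 7.
Posterior ∝ λ^2e^(−4λ) · λ^46e^(−7λ) = λ^48e^(−11λ), i.e. Gamma(shape=49, rate=11).
The mode of a Gamma(a, b) with a ≥ 1 (shape–rate) is (a−1)/b = 48/11 ≈ 4.364.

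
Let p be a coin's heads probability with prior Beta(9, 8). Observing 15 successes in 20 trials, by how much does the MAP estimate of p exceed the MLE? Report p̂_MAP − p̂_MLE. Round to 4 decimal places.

MAP − MLE = -0.0929

Posterior is Beta(24, 13); MAP = (24−1)/(37−2) = 23/35 ≈ 0.65714.
MLE ignores the prior: p̂_MLE = k/n = 15/20 ≈ 0.75000.
Difference = 23/35 − 15/20 = -13/140 ≈ -0.0929.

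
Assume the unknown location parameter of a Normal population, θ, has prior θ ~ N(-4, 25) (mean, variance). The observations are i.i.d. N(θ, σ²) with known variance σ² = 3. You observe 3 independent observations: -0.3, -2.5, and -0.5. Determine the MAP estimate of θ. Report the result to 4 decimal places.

n = 3; x̄ = ((-0.3) + (-2.5) + (-0.5))/3 = -3.3/3 = -1.1.
For a Normal prior and Normal likelihood with known variance, the posterior is Normal; its mode equals its mean, the precision-weighted average.
Prior precision 1/σ₀² = 1/25 = 0.04; data precision n/σ² = 3/3 = 1.
θ̂ = (0.04·(-4) + 1·(-1.1)) / (0.04 + 1) = (-1.26)/1.04 = -63/52 ≈ -1.2115.

θ̂_MAP = -1.2115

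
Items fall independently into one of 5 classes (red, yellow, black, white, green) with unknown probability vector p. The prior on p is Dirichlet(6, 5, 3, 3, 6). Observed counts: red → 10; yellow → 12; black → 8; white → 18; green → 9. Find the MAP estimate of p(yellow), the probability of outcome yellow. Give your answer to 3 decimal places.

The posterior is Dirichlet(αᵢ + nᵢ) = Dirichlet(16, 17, 11, 21, 15).
For a Dirichlet(a₁,…,a_K) with all aᵢ > 1, the mode has j-th component (aⱼ − 1)/(Σaᵢ − K).
Here Σaᵢ = 80 and K = 5, so p(yellow) = (17 − 1)/(80 − 5) = 16/75 ≈ 0.213.

MAP estimate of p(yellow) = 0.213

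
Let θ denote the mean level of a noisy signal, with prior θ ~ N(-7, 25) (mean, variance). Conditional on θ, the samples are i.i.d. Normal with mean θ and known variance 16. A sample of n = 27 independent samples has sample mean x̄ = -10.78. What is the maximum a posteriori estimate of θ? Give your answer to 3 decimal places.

θ̂_MAP = -10.692

n = 27, x̄ = -10.78.
For a Normal prior and Normal likelihood with known variance, the posterior is Normal; its mode equals its mean, the precision-weighted average.
Prior precision 1/σ₀² = 1/25 = 0.04; data precision n/σ² = 27/16 = 1.6875.
θ̂ = (0.04·(-7) + 1.6875·(-10.78)) / (0.04 + 1.6875) = (-18.47125)/1.7275 = -14777/1382 ≈ -10.692.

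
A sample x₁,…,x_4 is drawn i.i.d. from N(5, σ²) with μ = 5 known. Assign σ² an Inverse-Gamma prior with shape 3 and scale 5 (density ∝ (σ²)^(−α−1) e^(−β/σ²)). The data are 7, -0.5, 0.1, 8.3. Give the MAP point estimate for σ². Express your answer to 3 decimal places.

Sum of squared deviations about the known mean: SS = (7−5)² + (-0.5−5)² + (0.1−5)² + (8.3−5)² = 69.15.
The Normal likelihood contributes (σ²)^(−n/2) exp(−SS/(2σ²)), so the posterior is Inverse-Gamma(α + n/2, β + SS/2) = Inverse-Gamma(5, 39.575).
The mode of Inverse-Gamma(a, b) is b/(a+1) = 39.575/6 ≈ 6.596.

σ̂²_MAP = 6.596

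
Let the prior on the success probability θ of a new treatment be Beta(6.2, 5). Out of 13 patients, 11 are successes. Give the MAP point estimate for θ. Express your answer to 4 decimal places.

Prior: Beta(6.2, 5).
Data: 11 successes in 13 trials. The binomial likelihood contributes θ^11(1−θ)^2, so the posterior is Beta(6.2+11, 5+2) = Beta(17.2, 7).
For Beta(a, b) with a, b > 1 the mode is (a−1)/(a+b−2) = 16.2/22.2 ≈ 0.7297.

θ̂_MAP = 0.7297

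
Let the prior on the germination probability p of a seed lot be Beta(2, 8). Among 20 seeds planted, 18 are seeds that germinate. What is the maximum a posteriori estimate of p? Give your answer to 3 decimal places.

p̂_MAP = 0.679

Prior: Beta(2, 8).
Data: 18 successes in 20 trials. The binomial likelihood contributes p^18(1−p)^2, so the posterior is Beta(2+18, 8+2) = Beta(20, 10).
For Beta(a, b) with a, b > 1 the mode is (a−1)/(a+b−2) = 19/28 ≈ 0.679.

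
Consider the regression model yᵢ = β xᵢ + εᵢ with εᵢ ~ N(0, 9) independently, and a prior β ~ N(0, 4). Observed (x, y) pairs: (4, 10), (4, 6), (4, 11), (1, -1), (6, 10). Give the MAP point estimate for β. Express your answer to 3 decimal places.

β̂_MAP = 1.914

log p(β | y) = −Σ(yᵢ − βxᵢ)²/(2·9) − β²/(2·4) + const.
Setting the derivative to zero: Σxᵢ(yᵢ − βxᵢ)/9 − β/4 = 0, so β = Σxᵢyᵢ / (Σxᵢ² + σ²/τ²).
Σxᵢyᵢ = 4·10 + 4·6 + 4·11 + 1·(-1) + 6·10 = 167; Σxᵢ² = 85; σ²/τ² = 2.25.
β̂_MAP = 167 / (85 + 2.25) = 167/87.25 ≈ 1.914.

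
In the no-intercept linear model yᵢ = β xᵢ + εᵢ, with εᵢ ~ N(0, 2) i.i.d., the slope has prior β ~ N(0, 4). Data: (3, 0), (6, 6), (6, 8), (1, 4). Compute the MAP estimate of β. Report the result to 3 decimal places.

β̂_MAP = 1.067

log p(β | y) = −Σ(yᵢ − βxᵢ)²/(2·2) − β²/(2·4) + const.
Setting the derivative to zero: Σxᵢ(yᵢ − βxᵢ)/2 − β/4 = 0, so β = Σxᵢyᵢ / (Σxᵢ² + σ²/τ²).
Σxᵢyᵢ = 3·0 + 6·6 + 6·8 + 1·4 = 88; Σxᵢ² = 82; σ²/τ² = 0.5.
β̂_MAP = 88 / (82 + 0.5) = 88/82.5 ≈ 1.067.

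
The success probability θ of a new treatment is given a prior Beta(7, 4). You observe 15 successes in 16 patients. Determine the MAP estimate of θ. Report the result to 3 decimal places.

θ̂_MAP = 0.840

Prior: Beta(7, 4).
Data: 15 successes in 16 trials. The binomial likelihood contributes θ^15(1−θ)^1, so the posterior is Beta(7+15, 4+1) = Beta(22, 5).
For Beta(a, b) with a, b > 1 the mode is (a−1)/(a+b−2) = 21/25 ≈ 0.840.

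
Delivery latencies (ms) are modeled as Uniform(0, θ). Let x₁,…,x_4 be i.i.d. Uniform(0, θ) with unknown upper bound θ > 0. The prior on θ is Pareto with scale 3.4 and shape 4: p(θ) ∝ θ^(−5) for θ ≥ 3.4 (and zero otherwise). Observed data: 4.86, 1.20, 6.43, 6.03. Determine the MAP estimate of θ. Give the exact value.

The Uniform(0, θ) likelihood is θ^(−n) for θ ≥ max(xᵢ), zero otherwise. Here max(xᵢ) = 6.43.
Posterior ∝ θ^(−5) · θ^(−4) = θ^(−9) on θ ≥ max(3.4, 6.43) = 6.43.
This density is strictly decreasing in θ, so the posterior mode lies at the lower boundary of the support.

θ̂_MAP = 6.43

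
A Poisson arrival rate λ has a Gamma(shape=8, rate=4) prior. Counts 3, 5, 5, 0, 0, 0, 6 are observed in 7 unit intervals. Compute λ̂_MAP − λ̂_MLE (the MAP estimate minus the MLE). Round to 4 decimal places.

Σxᵢ = 19. Posterior is Gamma(27, 11); MAP = (27−1)/11 = 26/11 ≈ 2.36364.
MLE = x̄ = 19/7 ≈ 2.71429.
Difference = 26/11 − 19/7 = -27/77 ≈ -0.3506.

MAP − MLE = -0.3506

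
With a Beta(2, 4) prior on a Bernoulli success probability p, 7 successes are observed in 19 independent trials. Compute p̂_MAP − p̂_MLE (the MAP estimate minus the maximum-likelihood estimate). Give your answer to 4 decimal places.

MAP − MLE = -0.0206

Posterior is Beta(9, 16); MAP = (9−1)/(25−2) = 8/23 ≈ 0.34783.
MLE ignores the prior: p̂_MLE = k/n = 7/19 ≈ 0.36842.
Difference = 8/23 − 7/19 = -9/437 ≈ -0.0206.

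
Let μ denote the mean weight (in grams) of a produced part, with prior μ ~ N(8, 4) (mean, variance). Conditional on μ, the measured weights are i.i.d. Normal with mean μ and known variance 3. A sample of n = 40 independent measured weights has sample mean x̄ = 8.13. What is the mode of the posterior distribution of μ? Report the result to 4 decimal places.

μ̂_MAP = 8.1276

n = 40, x̄ = 8.13.
For a Normal prior and Normal likelihood with known variance, the posterior is Normal; its mode equals its mean, the precision-weighted average.
Prior precision 1/σ₀² = 1/4 = 0.25; data precision n/σ² = 40/3.
μ̂ = (0.25·8 + (40/3)·8.13) / (0.25 + 40/3) = 110.4/(163/12) = 6624/815 ≈ 8.1276.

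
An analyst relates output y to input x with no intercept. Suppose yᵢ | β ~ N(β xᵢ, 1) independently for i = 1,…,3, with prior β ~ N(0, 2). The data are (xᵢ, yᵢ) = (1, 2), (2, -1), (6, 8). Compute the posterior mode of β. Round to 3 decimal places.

log p(β | y) = −Σ(yᵢ − βxᵢ)²/(2·1) − β²/(2·2) + const.
Setting the derivative to zero: Σxᵢ(yᵢ − βxᵢ)/1 − β/2 = 0, so β = Σxᵢyᵢ / (Σxᵢ² + σ²/τ²).
Σxᵢyᵢ = 1·2 + 2·(-1) + 6·8 = 48; Σxᵢ² = 41; σ²/τ² = 0.5.
β̂_MAP = 48 / (41 + 0.5) = 48/41.5 ≈ 1.157.

β̂_MAP = 1.157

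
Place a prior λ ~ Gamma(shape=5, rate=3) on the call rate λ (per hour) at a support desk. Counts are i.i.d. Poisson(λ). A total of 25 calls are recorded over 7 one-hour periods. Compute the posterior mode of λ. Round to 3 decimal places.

λ̂_MAP = 2.900

Σxᵢ = 25, n = 7.
Posterior ∝ λ^4e^(−3λ) · λ^25e^(−7λ) = λ^29e^(−10λ), i.e. Gamma(shape=30, rate=10).
The mode of a Gamma(a, b) with a ≥ 1 (shape–rate) is (a−1)/b = 29/10 ≈ 2.900.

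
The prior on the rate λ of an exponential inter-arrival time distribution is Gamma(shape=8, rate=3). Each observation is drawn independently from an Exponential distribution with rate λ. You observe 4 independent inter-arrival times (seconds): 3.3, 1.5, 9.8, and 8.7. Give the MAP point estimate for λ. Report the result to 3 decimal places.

The Exponential(rate=λ) likelihood is ∝ λ^n e^(−λΣtᵢ). Here n = 4 and Σtᵢ = 3.3 + 1.5 + 9.8 + 8.7 = 23.3.
Posterior ∝ λ^7e^(−3λ) · λ^4e^(−23.3λ) = λ^11e^(−26.3λ), i.e. Gamma(12, 26.3).
Mode = (a−1)/b = 11/26.3 ≈ 0.418.

λ̂_MAP = 0.418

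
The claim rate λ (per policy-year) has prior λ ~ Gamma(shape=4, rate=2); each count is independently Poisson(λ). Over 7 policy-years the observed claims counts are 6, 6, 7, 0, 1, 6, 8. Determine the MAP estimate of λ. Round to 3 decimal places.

Σxᵢ = 6+6+7+0+1+6+8 = 34, with n = 7.
Posterior ∝ λ^3e^(−2λ) · λ^34e^(−7λ) = λ^37e^(−9λ), i.e. Gamma(shape=38, rate=9).
The mode of a Gamma(a, b) with a ≥ 1 (shape–rate) is (a−1)/b = 37/9 ≈ 4.111.

λ̂_MAP = 4.111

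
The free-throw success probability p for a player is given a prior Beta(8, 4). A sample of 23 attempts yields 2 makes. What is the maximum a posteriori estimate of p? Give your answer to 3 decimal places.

Prior: Beta(8, 4).
Data: 2 successes in 23 trials. The binomial likelihood contributes p^2(1−p)^21, so the posterior is Beta(8+2, 4+21) = Beta(10, 25).
For Beta(a, b) with a, b > 1 the mode is (a−1)/(a+b−2) = 9/33 ≈ 0.273.

p̂_MAP = 0.273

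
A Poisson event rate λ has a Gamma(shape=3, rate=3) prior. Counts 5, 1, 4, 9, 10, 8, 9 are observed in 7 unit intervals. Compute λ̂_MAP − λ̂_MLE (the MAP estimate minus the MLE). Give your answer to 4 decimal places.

MAP − MLE = -1.7714

Σxᵢ = 46. Posterior is Gamma(49, 10); MAP = (49−1)/10 = 48/10 ≈ 4.80000.
MLE = x̄ = 46/7 ≈ 6.57143.
Difference = 48/10 − 46/7 = -62/35 ≈ -1.7714.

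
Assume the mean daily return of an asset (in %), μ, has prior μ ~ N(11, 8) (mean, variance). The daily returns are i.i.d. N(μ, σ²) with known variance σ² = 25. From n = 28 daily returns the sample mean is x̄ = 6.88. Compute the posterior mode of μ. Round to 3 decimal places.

n = 28, x̄ = 6.88.
For a Normal prior and Normal likelihood with known variance, the posterior is Normal; its mode equals its mean, the precision-weighted average.
Prior precision 1/σ₀² = 1/8 = 0.125; data precision n/σ² = 28/25 = 1.12.
μ̂ = (0.125·11 + 1.12·6.88) / (0.125 + 1.12) = 9.0806/1.245 = 45403/6225 ≈ 7.294.

μ̂_MAP = 7.294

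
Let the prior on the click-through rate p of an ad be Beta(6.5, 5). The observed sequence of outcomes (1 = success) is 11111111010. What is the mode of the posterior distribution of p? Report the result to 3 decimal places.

Prior: Beta(6.5, 5).
Data: 9 successes in 11 trials (from the sequence). The binomial likelihood contributes p^9(1−p)^2, so the posterior is Beta(6.5+9, 5+2) = Beta(15.5, 7).
For Beta(a, b) with a, b > 1 the mode is (a−1)/(a+b−2) = 14.5/20.5 ≈ 0.707.

p̂_MAP = 0.707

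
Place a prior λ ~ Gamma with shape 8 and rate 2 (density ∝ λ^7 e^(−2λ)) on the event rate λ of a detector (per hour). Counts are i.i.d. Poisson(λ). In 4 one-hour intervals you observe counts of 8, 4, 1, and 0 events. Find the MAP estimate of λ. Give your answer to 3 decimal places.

Σxᵢ = 8+4+1+0 = 13, with n = 4.
Posterior ∝ λ^7e^(−2λ) · λ^13e^(−4λ) = λ^20e^(−6λ), i.e. Gamma(shape=21, rate=6).
The mode of a Gamma(a, b) with a ≥ 1 (shape–rate) is (a−1)/b = 20/6 ≈ 3.333.

λ̂_MAP = 3.333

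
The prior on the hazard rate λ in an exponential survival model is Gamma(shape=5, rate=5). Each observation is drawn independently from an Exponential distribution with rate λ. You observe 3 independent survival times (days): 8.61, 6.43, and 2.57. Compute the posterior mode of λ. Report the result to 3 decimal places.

λ̂_MAP = 0.310

The Exponential(rate=λ) likelihood is ∝ λ^n e^(−λΣtᵢ). Here n = 3 and Σtᵢ = 8.61 + 6.43 + 2.57 = 17.61.
Posterior ∝ λ^4e^(−5λ) · λ^3e^(−17.61λ) = λ^7e^(−22.61λ), i.e. Gamma(8, 22.61).
Mode = (a−1)/b = 7/22.61 ≈ 0.310.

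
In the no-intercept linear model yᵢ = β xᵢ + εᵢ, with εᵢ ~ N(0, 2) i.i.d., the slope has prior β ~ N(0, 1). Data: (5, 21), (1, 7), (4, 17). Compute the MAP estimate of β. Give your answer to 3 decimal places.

β̂_MAP = 4.091

log p(β | y) = −Σ(yᵢ − βxᵢ)²/(2·2) − β²/(2·1) + const.
Setting the derivative to zero: Σxᵢ(yᵢ − βxᵢ)/2 − β/1 = 0, so β = Σxᵢyᵢ / (Σxᵢ² + σ²/τ²).
Σxᵢyᵢ = 5·21 + 1·7 + 4·17 = 180; Σxᵢ² = 42; σ²/τ² = 2.
β̂_MAP = 180 / (42 + 2) = 180/44 ≈ 4.091.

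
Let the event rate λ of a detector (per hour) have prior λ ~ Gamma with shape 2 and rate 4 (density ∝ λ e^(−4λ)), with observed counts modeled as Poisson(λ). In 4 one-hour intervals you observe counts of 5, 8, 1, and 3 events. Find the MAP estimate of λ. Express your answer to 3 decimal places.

Σxᵢ = 5+8+1+3 = 17, with n = 4.
Posterior ∝ λe^(−4λ) · λ^17e^(−4λ) = λ^18e^(−8λ), i.e. Gamma(shape=19, rate=8).
The mode of a Gamma(a, b) with a ≥ 1 (shape–rate) is (a−1)/b = 18/8 ≈ 2.250.

λ̂_MAP = 2.250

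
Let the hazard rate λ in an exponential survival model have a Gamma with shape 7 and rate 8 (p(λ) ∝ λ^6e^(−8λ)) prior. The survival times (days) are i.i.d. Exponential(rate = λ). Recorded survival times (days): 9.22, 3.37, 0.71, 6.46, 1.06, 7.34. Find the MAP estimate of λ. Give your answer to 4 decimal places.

λ̂_MAP = 0.3319

The Exponential(rate=λ) likelihood is ∝ λ^n e^(−λΣtᵢ). Here n = 6 and Σtᵢ = 9.22 + 3.37 + 0.71 + 6.46 + 1.06 + 7.34 = 28.16.
Posterior ∝ λ^6e^(−8λ) · λ^6e^(−28.16λ) = λ^12e^(−36.16λ), i.e. Gamma(13, 36.16).
Mode = (a−1)/b = 12/36.16 ≈ 0.3319.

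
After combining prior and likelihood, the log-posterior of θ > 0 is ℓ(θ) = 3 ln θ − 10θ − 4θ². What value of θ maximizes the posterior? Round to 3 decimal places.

ℓ'(θ) = 3/θ − 10 − 8θ. Setting this to zero and multiplying by θ: 8θ² + 10θ − 3 = 0.
θ = (−10 + √(10² + 4·8·3)) / (2·8) = (−10 + √196) / 16 = (−10 + 14)/16 = 1/4.
ℓ''(θ) = −3/θ² − 8 < 0, confirming a maximum.

θ̂_MAP = 0.250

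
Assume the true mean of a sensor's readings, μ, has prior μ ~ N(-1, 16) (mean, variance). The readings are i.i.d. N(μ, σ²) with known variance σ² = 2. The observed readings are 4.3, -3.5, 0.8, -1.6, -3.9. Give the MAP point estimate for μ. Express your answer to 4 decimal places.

n = 5; x̄ = (4.3 + (-3.5) + 0.8 + (-1.6) + (-3.9))/5 = -3.9/5 = -0.78.
For a Normal prior and Normal likelihood with known variance, the posterior is Normal; its mode equals its mean, the precision-weighted average.
Prior precision 1/σ₀² = 1/16 = 0.0625; data precision n/σ² = 5/2 = 2.5.
μ̂ = (0.0625·(-1) + 2.5·(-0.78)) / (0.0625 + 2.5) = (-2.0125)/2.5625 = -161/205 ≈ -0.7854.

μ̂_MAP = -0.7854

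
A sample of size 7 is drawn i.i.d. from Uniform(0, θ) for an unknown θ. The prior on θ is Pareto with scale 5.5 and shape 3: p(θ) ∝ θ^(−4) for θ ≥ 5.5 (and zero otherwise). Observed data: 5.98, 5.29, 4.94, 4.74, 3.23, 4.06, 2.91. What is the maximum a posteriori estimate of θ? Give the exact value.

θ̂_MAP = 5.98

The Uniform(0, θ) likelihood is θ^(−n) for θ ≥ max(xᵢ), zero otherwise. Here max(xᵢ) = 5.98.
Posterior ∝ θ^(−4) · θ^(−7) = θ^(−11) on θ ≥ max(5.5, 5.98) = 5.98.
This density is strictly decreasing in θ, so the posterior mode lies at the lower boundary of the support.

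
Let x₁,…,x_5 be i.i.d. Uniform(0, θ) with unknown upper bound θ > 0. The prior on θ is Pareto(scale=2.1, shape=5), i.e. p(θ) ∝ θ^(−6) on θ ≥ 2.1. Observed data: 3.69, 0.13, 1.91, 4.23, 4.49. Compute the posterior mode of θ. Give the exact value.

The Uniform(0, θ) likelihood is θ^(−n) for θ ≥ max(xᵢ), zero otherwise. Here max(xᵢ) = 4.49.
Posterior ∝ θ^(−6) · θ^(−5) = θ^(−11) on θ ≥ max(2.1, 4.49) = 4.49.
This density is strictly decreasing in θ, so the posterior mode lies at the lower boundary of the support.

θ̂_MAP = 4.49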